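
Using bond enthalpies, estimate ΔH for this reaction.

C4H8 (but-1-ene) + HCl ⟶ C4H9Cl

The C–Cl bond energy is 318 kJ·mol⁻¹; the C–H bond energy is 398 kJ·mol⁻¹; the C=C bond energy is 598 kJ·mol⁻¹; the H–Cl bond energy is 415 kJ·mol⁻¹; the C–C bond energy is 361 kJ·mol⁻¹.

ΔH ≈ −64 kJ

Bonds broken (reactants):
  C–C: 2 × 361 = 722
  C–H: 8 × 398 = 3184
  C=C: 1 × 598 = 598
  H–Cl: 1 × 415 = 415
  Σ(broken) = 4919 kJ
Bonds formed (products):
  C–C: 3 × 361 = 1083
  C–Cl: 1 × 318 = 318
  C–H: 9 × 398 = 3582
  Σ(formed) = 4983 kJ
ΔH = Σ(broken) − Σ(formed) = 4919 − 4983 = −64 kJ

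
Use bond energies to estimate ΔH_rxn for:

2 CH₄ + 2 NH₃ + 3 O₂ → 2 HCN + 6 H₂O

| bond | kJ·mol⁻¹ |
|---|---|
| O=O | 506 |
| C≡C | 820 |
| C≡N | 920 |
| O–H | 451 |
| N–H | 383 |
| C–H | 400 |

Bonds broken (reactants):
  C–H: 8 × 400 = 3200
  N–H: 6 × 383 = 2298
  O=O: 3 × 506 = 1518
  Σ(broken) = 7016 kJ
Bonds formed (products):
  C≡N: 2 × 920 = 1840
  C–H: 2 × 400 = 800
  O–H: 12 × 451 = 5412
  Σ(formed) = 8052 kJ
ΔH = Σ(broken) − Σ(formed) = 7016 − 8052 = −1036 kJ

ΔH ≈ −1036 kJ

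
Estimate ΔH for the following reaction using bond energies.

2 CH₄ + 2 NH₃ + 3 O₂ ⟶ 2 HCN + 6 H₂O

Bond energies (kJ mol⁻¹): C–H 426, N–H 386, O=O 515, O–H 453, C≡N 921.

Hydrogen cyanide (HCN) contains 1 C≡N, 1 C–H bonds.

Bonds broken (reactants):
  C–H: 8 × 426 = 3408
  N–H: 6 × 386 = 2316
  O=O: 3 × 515 = 1545
  Σ(broken) = 7269 kJ
Bonds formed (products):
  C≡N: 2 × 921 = 1842
  C–H: 2 × 426 = 852
  O–H: 12 × 453 = 5436
  Σ(formed) = 8130 kJ
ΔH = Σ(broken) − Σ(formed) = 7269 − 8130 = −861 kJ

ΔH ≈ −861 kJ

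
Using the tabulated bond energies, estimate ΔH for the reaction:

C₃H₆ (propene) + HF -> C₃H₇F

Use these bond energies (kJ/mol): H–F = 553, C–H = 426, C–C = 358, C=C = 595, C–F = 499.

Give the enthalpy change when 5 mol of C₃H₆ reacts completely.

ΔH = −675 kJ

Bonds broken (reactants):
  C–C: 1 × 358 = 358
  C–H: 6 × 426 = 2556
  C=C: 1 × 595 = 595
  H–F: 1 × 553 = 553
  Σ(broken) = 4062 kJ
Bonds formed (products):
  C–C: 2 × 358 = 716
  C–F: 1 × 499 = 499
  C–H: 7 × 426 = 2982
  Σ(formed) = 4197 kJ
ΔH = Σ(broken) − Σ(formed) = 4062 − 4197 = −135 kJ
For 5× the reaction as written: 5 × (−135) = −675 kJ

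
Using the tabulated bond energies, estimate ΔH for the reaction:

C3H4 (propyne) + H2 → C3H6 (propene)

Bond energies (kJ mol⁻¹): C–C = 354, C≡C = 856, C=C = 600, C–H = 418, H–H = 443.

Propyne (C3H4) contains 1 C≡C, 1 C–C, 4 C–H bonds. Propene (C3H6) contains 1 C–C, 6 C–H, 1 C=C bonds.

Bonds broken (reactants):
  C≡C: 1 × 856 = 856
  C–C: 1 × 354 = 354
  C–H: 4 × 418 = 1672
  H–H: 1 × 443 = 443
  Σ(broken) = 3325 kJ
Bonds formed (products):
  C–C: 1 × 354 = 354
  C–H: 6 × 418 = 2508
  C=C: 1 × 600 = 600
  Σ(formed) = 3462 kJ
ΔH = Σ(broken) − Σ(formed) = 3325 − 3462 = −137 kJ

ΔH ≈ −137 kJ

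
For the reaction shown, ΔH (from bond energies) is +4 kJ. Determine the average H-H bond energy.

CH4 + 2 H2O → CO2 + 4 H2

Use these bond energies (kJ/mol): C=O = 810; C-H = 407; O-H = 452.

D(H-H) ≈ 453 kJ/mol

Let D be the H-H bond energy.
Σ(broken) = 4×407 + 4×452 = 3436
Σ(formed) = 2×810 + 4×D = 1620 + 4D
ΔH = Σ(broken) − Σ(formed) = (3436) − (1620 + 4D) = +1816 − 4D
Setting this equal to +4 kJ gives 4D = 1812, so D = 453 kJ/mol.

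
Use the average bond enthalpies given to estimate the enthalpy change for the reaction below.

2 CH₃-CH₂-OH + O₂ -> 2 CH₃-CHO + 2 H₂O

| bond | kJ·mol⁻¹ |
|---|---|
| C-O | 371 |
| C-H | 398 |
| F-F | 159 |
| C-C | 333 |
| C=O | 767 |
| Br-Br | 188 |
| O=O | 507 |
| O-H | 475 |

Bonds broken (reactants):
  C-C: 2 × 333 = 666
  C-H: 10 × 398 = 3980
  C-O: 2 × 371 = 742
  O-H: 2 × 475 = 950
  O=O: 1 × 507 = 507
  Σ(broken) = 6845 kJ
Bonds formed (products):
  C-C: 2 × 333 = 666
  C-H: 8 × 398 = 3184
  C=O: 2 × 767 = 1534
  O-H: 4 × 475 = 1900
  Σ(formed) = 7284 kJ
ΔH = Σ(broken) − Σ(formed) = 6845 − 7284 = −439 kJ

ΔH ≈ −439 kJ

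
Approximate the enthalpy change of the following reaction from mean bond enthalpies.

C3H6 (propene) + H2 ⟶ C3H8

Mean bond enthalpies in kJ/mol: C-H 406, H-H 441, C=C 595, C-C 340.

Bonds broken (reactants):
  C-C: 1 × 340 = 340
  C-H: 6 × 406 = 2436
  C=C: 1 × 595 = 595
  H-H: 1 × 441 = 441
  Σ(broken) = 3812 kJ
Bonds formed (products):
  C-C: 2 × 340 = 680
  C-H: 8 × 406 = 3248
  Σ(formed) = 3928 kJ
ΔH = Σ(broken) − Σ(formed) = 3812 − 3928 = −116 kJ

ΔH ≈ −116 kJ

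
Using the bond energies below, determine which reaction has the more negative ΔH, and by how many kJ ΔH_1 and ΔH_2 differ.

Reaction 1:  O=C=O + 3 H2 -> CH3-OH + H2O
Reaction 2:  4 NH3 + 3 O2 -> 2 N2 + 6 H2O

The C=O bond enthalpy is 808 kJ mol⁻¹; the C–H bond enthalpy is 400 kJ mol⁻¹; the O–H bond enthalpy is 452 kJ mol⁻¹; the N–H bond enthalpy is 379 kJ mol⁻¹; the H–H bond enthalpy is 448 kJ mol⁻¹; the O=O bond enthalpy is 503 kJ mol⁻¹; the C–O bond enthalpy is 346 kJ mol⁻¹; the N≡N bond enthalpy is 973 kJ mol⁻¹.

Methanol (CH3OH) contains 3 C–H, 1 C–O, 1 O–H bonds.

Reaction 2, by 1371 kJ

Reaction 1:
  Bonds broken (reactants):
    C=O: 2 × 808 = 1616
    H–H: 3 × 448 = 1344
    Σ(broken) = 2960 kJ
  Bonds formed (products):
    C–H: 3 × 400 = 1200
    C–O: 1 × 346 = 346
    O–H: 3 × 452 = 1356
    Σ(formed) = 2902 kJ
  ΔH_1 = 2960 − 2902 = +58 kJ
Reaction 2:
  Bonds broken (reactants):
    N–H: 12 × 379 = 4548
    O=O: 3 × 503 = 1509
    Σ(broken) = 6057 kJ
  Bonds formed (products):
    N≡N: 2 × 973 = 1946
    O–H: 12 × 452 = 5424
    Σ(formed) = 7370 kJ
  ΔH_2 = 6057 − 7370 = −1313 kJ
ΔH_1 − ΔH_2 = +1371 kJ, so reaction 2 has the more negative ΔH; |ΔH_1 − ΔH_2| = 1371 kJ.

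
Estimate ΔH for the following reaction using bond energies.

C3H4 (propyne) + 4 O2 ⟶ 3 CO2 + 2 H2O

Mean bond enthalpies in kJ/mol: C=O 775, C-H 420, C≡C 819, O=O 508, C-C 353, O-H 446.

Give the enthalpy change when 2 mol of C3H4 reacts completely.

Bonds broken (reactants):
  C≡C: 1 × 819 = 819
  C-C: 1 × 353 = 353
  C-H: 4 × 420 = 1680
  O=O: 4 × 508 = 2032
  Σ(broken) = 4884 kJ
Bonds formed (products):
  C=O: 6 × 775 = 4650
  O-H: 4 × 446 = 1784
  Σ(formed) = 6434 kJ
ΔH = Σ(broken) − Σ(formed) = 4884 − 6434 = −1550 kJ
For 2× the reaction as written: 2 × (−1550) = −3100 kJ

ΔH = −3100 kJ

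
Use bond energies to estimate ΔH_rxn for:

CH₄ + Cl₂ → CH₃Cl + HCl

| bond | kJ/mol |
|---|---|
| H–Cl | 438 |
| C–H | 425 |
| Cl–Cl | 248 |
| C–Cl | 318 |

Bonds broken (reactants):
  C–H: 4 × 425 = 1700
  Cl–Cl: 1 × 248 = 248
  Σ(broken) = 1948 kJ
Bonds formed (products):
  C–Cl: 1 × 318 = 318
  C–H: 3 × 425 = 1275
  H–Cl: 1 × 438 = 438
  Σ(formed) = 2031 kJ
ΔH = Σ(broken) − Σ(formed) = 1948 − 2031 = −83 kJ

ΔH ≈ −83 kJ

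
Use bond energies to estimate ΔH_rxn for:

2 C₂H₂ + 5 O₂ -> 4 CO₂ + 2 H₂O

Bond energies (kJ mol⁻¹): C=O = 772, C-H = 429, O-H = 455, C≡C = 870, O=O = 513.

ΔH ≈ −1975 kJ

Bonds broken (reactants):
  C≡C: 2 × 870 = 1740
  C-H: 4 × 429 = 1716
  O=O: 5 × 513 = 2565
  Σ(broken) = 6021 kJ
Bonds formed (products):
  C=O: 8 × 772 = 6176
  O-H: 4 × 455 = 1820
  Σ(formed) = 7996 kJ
ΔH = Σ(broken) − Σ(formed) = 6021 − 7996 = −1975 kJ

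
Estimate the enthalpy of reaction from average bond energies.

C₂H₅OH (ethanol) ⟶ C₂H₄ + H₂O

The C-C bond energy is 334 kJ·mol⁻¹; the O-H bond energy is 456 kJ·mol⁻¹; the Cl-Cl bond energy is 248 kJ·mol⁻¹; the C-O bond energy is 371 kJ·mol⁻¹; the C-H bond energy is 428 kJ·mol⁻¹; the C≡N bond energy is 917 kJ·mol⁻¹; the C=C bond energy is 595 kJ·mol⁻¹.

Bonds broken (reactants):
  C-C: 1 × 334 = 334
  C-H: 5 × 428 = 2140
  C-O: 1 × 371 = 371
  O-H: 1 × 456 = 456
  Σ(broken) = 3301 kJ
Bonds formed (products):
  C-H: 4 × 428 = 1712
  C=C: 1 × 595 = 595
  O-H: 2 × 456 = 912
  Σ(formed) = 3219 kJ
ΔH = Σ(broken) − Σ(formed) = 3301 − 3219 = +82 kJ

ΔH ≈ +82 kJ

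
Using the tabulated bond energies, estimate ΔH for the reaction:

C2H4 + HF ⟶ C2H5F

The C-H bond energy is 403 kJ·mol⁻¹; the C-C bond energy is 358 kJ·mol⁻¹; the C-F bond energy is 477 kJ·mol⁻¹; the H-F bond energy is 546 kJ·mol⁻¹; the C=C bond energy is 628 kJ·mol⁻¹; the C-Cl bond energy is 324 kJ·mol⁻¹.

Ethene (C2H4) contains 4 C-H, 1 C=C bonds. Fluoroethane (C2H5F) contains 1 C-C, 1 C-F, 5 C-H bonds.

Bonds broken (reactants):
  C-H: 4 × 403 = 1612
  C=C: 1 × 628 = 628
  H-F: 1 × 546 = 546
  Σ(broken) = 2786 kJ
Bonds formed (products):
  C-C: 1 × 358 = 358
  C-F: 1 × 477 = 477
  C-H: 5 × 403 = 2015
  Σ(formed) = 2850 kJ
ΔH = Σ(broken) − Σ(formed) = 2786 − 2850 = −64 kJ

ΔH ≈ −64 kJ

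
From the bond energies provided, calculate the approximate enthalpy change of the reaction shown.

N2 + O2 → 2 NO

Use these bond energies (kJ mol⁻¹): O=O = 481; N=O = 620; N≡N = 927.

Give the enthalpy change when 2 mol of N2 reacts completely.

Bonds broken (reactants):
  N≡N: 1 × 927 = 927
  O=O: 1 × 481 = 481
  Σ(broken) = 1408 kJ
Bonds formed (products):
  N=O: 2 × 620 = 1240
  Σ(formed) = 1240 kJ
ΔH = Σ(broken) − Σ(formed) = 1408 − 1240 = +168 kJ
For 2× the reaction as written: 2 × (+168) = +336 kJ

ΔH = +336 kJ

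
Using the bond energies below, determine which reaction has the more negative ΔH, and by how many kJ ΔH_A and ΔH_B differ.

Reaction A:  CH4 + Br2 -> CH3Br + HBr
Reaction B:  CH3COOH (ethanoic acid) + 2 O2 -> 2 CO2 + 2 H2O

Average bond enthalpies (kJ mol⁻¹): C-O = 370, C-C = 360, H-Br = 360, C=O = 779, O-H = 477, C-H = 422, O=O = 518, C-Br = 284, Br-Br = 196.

Reaction B, by 710 kJ

Reaction A:
  Bonds broken (reactants):
    Br-Br: 1 × 196 = 196
    C-H: 4 × 422 = 1688
    Σ(broken) = 1884 kJ
  Bonds formed (products):
    C-Br: 1 × 284 = 284
    C-H: 3 × 422 = 1266
    H-Br: 1 × 360 = 360
    Σ(formed) = 1910 kJ
  ΔH_A = 1884 − 1910 = −26 kJ
Reaction B:
  Bonds broken (reactants):
    C-C: 1 × 360 = 360
    C-H: 3 × 422 = 1266
    C-O: 1 × 370 = 370
    C=O: 1 × 779 = 779
    O-H: 1 × 477 = 477
    O=O: 2 × 518 = 1036
    Σ(broken) = 4288 kJ
  Bonds formed (products):
    C=O: 4 × 779 = 3116
    O-H: 4 × 477 = 1908
    Σ(formed) = 5024 kJ
  ΔH_B = 4288 − 5024 = −736 kJ
ΔH_A − ΔH_B = +710 kJ, so reaction B has the more negative ΔH; |ΔH_A − ΔH_B| = 710 kJ.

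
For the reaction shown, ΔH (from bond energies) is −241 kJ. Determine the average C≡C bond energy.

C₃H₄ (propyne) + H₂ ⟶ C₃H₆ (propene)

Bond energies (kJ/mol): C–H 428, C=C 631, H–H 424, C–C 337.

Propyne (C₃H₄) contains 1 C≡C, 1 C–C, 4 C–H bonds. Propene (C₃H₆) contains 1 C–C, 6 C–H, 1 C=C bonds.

D(C≡C) ≈ 822 kJ/mol

Let D be the C≡C bond energy.
Σ(broken) = 1×D + 1×337 + 4×428 + 1×424 = 2473 + D
Σ(formed) = 1×337 + 6×428 + 1×631 = 3536
ΔH = Σ(broken) − Σ(formed) = (2473 + D) − (3536) = −1063 + D
Setting this equal to −241 kJ gives D = 822 kJ/mol.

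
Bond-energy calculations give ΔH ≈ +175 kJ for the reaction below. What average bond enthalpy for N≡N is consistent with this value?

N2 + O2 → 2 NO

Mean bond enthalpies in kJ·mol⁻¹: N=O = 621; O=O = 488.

D(N≡N) ≈ 929 kJ/mol

Let D be the N≡N bond energy.
Σ(broken) = 1×D + 1×488 = 488 + D
Σ(formed) = 2×621 = 1242
ΔH = Σ(broken) − Σ(formed) = (488 + D) − (1242) = −754 + D
Setting this equal to +175 kJ gives D = 929 kJ/mol.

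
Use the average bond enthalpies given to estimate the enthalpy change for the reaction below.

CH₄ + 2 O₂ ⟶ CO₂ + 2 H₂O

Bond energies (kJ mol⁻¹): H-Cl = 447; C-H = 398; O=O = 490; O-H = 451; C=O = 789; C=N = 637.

ΔH ≈ −810 kJ

Bonds broken (reactants):
  C-H: 4 × 398 = 1592
  O=O: 2 × 490 = 980
  Σ(broken) = 2572 kJ
Bonds formed (products):
  C=O: 2 × 789 = 1578
  O-H: 4 × 451 = 1804
  Σ(formed) = 3382 kJ
ΔH = Σ(broken) − Σ(formed) = 2572 − 3382 = −810 kJ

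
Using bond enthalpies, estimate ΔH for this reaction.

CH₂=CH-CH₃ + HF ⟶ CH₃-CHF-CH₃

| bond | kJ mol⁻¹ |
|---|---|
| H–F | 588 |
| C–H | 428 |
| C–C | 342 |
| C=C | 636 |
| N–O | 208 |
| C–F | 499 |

Bonds broken (reactants):
  C–C: 1 × 342 = 342
  C–H: 6 × 428 = 2568
  C=C: 1 × 636 = 636
  H–F: 1 × 588 = 588
  Σ(broken) = 4134 kJ
Bonds formed (products):
  C–C: 2 × 342 = 684
  C–F: 1 × 499 = 499
  C–H: 7 × 428 = 2996
  Σ(formed) = 4179 kJ
ΔH = Σ(broken) − Σ(formed) = 4134 − 4179 = −45 kJ

ΔH ≈ −45 kJ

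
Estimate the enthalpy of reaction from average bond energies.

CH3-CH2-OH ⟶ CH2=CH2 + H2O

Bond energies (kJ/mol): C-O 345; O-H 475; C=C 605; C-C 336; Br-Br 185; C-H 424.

ΔH ≈ +25 kJ

Bonds broken (reactants):
  C-C: 1 × 336 = 336
  C-H: 5 × 424 = 2120
  C-O: 1 × 345 = 345
  O-H: 1 × 475 = 475
  Σ(broken) = 3276 kJ
Bonds formed (products):
  C-H: 4 × 424 = 1696
  C=C: 1 × 605 = 605
  O-H: 2 × 475 = 950
  Σ(formed) = 3251 kJ
ΔH = Σ(broken) − Σ(formed) = 3276 − 3251 = +25 kJ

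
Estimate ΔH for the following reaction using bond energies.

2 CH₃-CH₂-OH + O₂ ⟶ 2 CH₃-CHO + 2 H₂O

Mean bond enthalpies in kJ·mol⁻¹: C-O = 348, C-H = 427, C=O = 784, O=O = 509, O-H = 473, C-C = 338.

Bonds broken (reactants):
  C-C: 2 × 338 = 676
  C-H: 10 × 427 = 4270
  C-O: 2 × 348 = 696
  O-H: 2 × 473 = 946
  O=O: 1 × 509 = 509
  Σ(broken) = 7097 kJ
Bonds formed (products):
  C-C: 2 × 338 = 676
  C-H: 8 × 427 = 3416
  C=O: 2 × 784 = 1568
  O-H: 4 × 473 = 1892
  Σ(formed) = 7552 kJ
ΔH = Σ(broken) − Σ(formed) = 7097 − 7552 = −455 kJ

ΔH ≈ −455 kJ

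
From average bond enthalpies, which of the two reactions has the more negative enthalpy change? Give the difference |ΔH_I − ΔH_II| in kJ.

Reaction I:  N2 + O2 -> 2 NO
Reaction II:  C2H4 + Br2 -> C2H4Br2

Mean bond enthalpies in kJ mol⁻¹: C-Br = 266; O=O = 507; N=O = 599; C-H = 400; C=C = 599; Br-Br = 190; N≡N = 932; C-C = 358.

Reaction I:
  Bonds broken (reactants):
    N≡N: 1 × 932 = 932
    O=O: 1 × 507 = 507
    Σ(broken) = 1439 kJ
  Bonds formed (products):
    N=O: 2 × 599 = 1198
    Σ(formed) = 1198 kJ
  ΔH_I = 1439 − 1198 = +241 kJ
Reaction II:
  Bonds broken (reactants):
    Br-Br: 1 × 190 = 190
    C-H: 4 × 400 = 1600
    C=C: 1 × 599 = 599
    Σ(broken) = 2389 kJ
  Bonds formed (products):
    C-Br: 2 × 266 = 532
    C-C: 1 × 358 = 358
    C-H: 4 × 400 = 1600
    Σ(formed) = 2490 kJ
  ΔH_II = 2389 − 2490 = −101 kJ
ΔH_I − ΔH_II = +342 kJ, so reaction II has the more negative ΔH; |ΔH_I − ΔH_II| = 342 kJ.

Reaction II, by 342 kJ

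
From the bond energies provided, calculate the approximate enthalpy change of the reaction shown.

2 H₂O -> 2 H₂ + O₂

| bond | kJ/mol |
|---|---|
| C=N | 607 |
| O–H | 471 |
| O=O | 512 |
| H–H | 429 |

ΔH ≈ +514 kJ

Bonds broken (reactants):
  O–H: 4 × 471 = 1884
  Σ(broken) = 1884 kJ
Bonds formed (products):
  H–H: 2 × 429 = 858
  O=O: 1 × 512 = 512
  Σ(formed) = 1370 kJ
ΔH = Σ(broken) − Σ(formed) = 1884 − 1370 = +514 kJ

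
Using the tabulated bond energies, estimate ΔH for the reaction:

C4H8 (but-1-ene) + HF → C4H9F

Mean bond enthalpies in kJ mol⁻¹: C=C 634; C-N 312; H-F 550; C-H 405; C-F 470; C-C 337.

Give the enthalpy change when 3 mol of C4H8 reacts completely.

ΔH = −84 kJ

Bonds broken (reactants):
  C-C: 2 × 337 = 674
  C-H: 8 × 405 = 3240
  C=C: 1 × 634 = 634
  H-F: 1 × 550 = 550
  Σ(broken) = 5098 kJ
Bonds formed (products):
  C-C: 3 × 337 = 1011
  C-F: 1 × 470 = 470
  C-H: 9 × 405 = 3645
  Σ(formed) = 5126 kJ
ΔH = Σ(broken) − Σ(formed) = 5098 − 5126 = −28 kJ
For 3× the reaction as written: 3 × (−28) = −84 kJ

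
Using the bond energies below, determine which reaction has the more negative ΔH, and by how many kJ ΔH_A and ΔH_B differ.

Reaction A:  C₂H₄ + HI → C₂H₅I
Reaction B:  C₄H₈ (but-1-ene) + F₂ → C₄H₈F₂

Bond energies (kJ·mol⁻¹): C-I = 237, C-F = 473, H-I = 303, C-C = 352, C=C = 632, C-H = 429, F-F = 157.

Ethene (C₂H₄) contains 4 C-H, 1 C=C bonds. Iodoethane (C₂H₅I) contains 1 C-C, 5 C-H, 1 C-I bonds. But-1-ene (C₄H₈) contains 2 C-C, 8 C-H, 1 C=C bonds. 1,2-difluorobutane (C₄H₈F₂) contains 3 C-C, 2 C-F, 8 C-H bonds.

Reaction A:
  Bonds broken (reactants):
    C-H: 4 × 429 = 1716
    C=C: 1 × 632 = 632
    H-I: 1 × 303 = 303
    Σ(broken) = 2651 kJ
  Bonds formed (products):
    C-C: 1 × 352 = 352
    C-H: 5 × 429 = 2145
    C-I: 1 × 237 = 237
    Σ(formed) = 2734 kJ
  ΔH_A = 2651 − 2734 = −83 kJ
Reaction B:
  Bonds broken (reactants):
    C-C: 2 × 352 = 704
    C-H: 8 × 429 = 3432
    C=C: 1 × 632 = 632
    F-F: 1 × 157 = 157
    Σ(broken) = 4925 kJ
  Bonds formed (products):
    C-C: 3 × 352 = 1056
    C-F: 2 × 473 = 946
    C-H: 8 × 429 = 3432
    Σ(formed) = 5434 kJ
  ΔH_B = 4925 − 5434 = −509 kJ
ΔH_A − ΔH_B = +426 kJ, so reaction B has the more negative ΔH; |ΔH_A − ΔH_B| = 426 kJ.

Reaction B, by 426 kJ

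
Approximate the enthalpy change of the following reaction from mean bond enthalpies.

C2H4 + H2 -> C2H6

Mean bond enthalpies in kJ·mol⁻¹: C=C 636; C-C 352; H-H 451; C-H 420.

ΔH ≈ −105 kJ

Bonds broken (reactants):
  C-H: 4 × 420 = 1680
  C=C: 1 × 636 = 636
  H-H: 1 × 451 = 451
  Σ(broken) = 2767 kJ
Bonds formed (products):
  C-C: 1 × 352 = 352
  C-H: 6 × 420 = 2520
  Σ(formed) = 2872 kJ
ΔH = Σ(broken) − Σ(formed) = 2767 − 2872 = −105 kJ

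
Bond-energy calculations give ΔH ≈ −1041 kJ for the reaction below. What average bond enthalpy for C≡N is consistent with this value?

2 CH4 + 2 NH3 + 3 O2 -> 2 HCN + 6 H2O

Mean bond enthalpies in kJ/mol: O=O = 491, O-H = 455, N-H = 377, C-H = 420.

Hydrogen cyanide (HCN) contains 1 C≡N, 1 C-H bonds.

Let D be the C≡N bond energy.
Σ(broken) = 8×420 + 6×377 + 3×491 = 7095
Σ(formed) = 2×D + 2×420 + 12×455 = 6300 + 2D
ΔH = Σ(broken) − Σ(formed) = (7095) − (6300 + 2D) = +795 − 2D
Setting this equal to −1041 kJ gives 2D = 1836, so D = 918 kJ/mol.

D(C≡N) ≈ 918 kJ/mol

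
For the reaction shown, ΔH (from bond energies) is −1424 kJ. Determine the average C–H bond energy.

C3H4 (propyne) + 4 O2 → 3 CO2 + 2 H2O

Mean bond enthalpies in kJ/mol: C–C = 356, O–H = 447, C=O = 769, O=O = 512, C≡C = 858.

Let D be the C–H bond energy.
Σ(broken) = 1×858 + 1×356 + 4×D + 4×512 = 3262 + 4D
Σ(formed) = 6×769 + 4×447 = 6402
ΔH = Σ(broken) − Σ(formed) = (3262 + 4D) − (6402) = −3140 + 4D
Setting this equal to −1424 kJ gives 4D = 1716, so D = 429 kJ/mol.

D(C–H) ≈ 429 kJ/mol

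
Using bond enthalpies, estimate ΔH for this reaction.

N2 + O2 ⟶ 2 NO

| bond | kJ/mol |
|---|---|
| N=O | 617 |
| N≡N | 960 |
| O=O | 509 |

Bonds broken (reactants):
  N≡N: 1 × 960 = 960
  O=O: 1 × 509 = 509
  Σ(broken) = 1469 kJ
Bonds formed (products):
  N=O: 2 × 617 = 1234
  Σ(formed) = 1234 kJ
ΔH = Σ(broken) − Σ(formed) = 1469 − 1234 = +235 kJ

ΔH ≈ +235 kJ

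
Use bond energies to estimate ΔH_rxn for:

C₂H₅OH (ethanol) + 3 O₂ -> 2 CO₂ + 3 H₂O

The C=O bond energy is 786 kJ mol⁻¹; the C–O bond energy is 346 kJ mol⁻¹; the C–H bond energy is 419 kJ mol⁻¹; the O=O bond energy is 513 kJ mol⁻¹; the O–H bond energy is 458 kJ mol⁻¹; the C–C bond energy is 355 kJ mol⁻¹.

Bonds broken (reactants):
  C–C: 1 × 355 = 355
  C–H: 5 × 419 = 2095
  C–O: 1 × 346 = 346
  O–H: 1 × 458 = 458
  O=O: 3 × 513 = 1539
  Σ(broken) = 4793 kJ
Bonds formed (products):
  C=O: 4 × 786 = 3144
  O–H: 6 × 458 = 2748
  Σ(formed) = 5892 kJ
ΔH = Σ(broken) − Σ(formed) = 4793 − 5892 = −1099 kJ

ΔH ≈ −1099 kJ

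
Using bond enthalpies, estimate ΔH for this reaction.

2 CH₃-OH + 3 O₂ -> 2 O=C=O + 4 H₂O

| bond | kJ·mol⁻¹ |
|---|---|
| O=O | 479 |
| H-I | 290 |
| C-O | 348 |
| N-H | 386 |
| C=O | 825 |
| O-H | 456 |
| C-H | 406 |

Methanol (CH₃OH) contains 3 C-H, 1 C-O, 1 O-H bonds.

ΔH ≈ −1467 kJ

Bonds broken (reactants):
  C-H: 6 × 406 = 2436
  C-O: 2 × 348 = 696
  O-H: 2 × 456 = 912
  O=O: 3 × 479 = 1437
  Σ(broken) = 5481 kJ
Bonds formed (products):
  C=O: 4 × 825 = 3300
  O-H: 8 × 456 = 3648
  Σ(formed) = 6948 kJ
ΔH = Σ(broken) − Σ(formed) = 5481 − 6948 = −1467 kJ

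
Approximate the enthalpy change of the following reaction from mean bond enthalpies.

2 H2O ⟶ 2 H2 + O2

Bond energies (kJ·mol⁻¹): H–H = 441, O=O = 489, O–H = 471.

Bonds broken (reactants):
  O–H: 4 × 471 = 1884
  Σ(broken) = 1884 kJ
Bonds formed (products):
  H–H: 2 × 441 = 882
  O=O: 1 × 489 = 489
  Σ(formed) = 1371 kJ
ΔH = Σ(broken) − Σ(formed) = 1884 − 1371 = +513 kJ

ΔH ≈ +513 kJ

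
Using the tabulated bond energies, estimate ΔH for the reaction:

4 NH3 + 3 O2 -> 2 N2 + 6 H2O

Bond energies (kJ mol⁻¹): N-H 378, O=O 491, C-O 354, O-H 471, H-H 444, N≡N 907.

Bonds broken (reactants):
  N-H: 12 × 378 = 4536
  O=O: 3 × 491 = 1473
  Σ(broken) = 6009 kJ
Bonds formed (products):
  N≡N: 2 × 907 = 1814
  O-H: 12 × 471 = 5652
  Σ(formed) = 7466 kJ
ΔH = Σ(broken) − Σ(formed) = 6009 − 7466 = −1457 kJ

ΔH ≈ −1457 kJ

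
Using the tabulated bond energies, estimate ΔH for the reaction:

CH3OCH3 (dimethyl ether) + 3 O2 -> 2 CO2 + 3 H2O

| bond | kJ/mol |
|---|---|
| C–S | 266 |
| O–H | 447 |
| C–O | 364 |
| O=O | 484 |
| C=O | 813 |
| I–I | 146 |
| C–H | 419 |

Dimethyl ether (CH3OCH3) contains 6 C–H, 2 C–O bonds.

ΔH ≈ −1240 kJ

Bonds broken (reactants):
  C–H: 6 × 419 = 2514
  C–O: 2 × 364 = 728
  O=O: 3 × 484 = 1452
  Σ(broken) = 4694 kJ
Bonds formed (products):
  C=O: 4 × 813 = 3252
  O–H: 6 × 447 = 2682
  Σ(formed) = 5934 kJ
ΔH = Σ(broken) − Σ(formed) = 4694 − 5934 = −1240 kJ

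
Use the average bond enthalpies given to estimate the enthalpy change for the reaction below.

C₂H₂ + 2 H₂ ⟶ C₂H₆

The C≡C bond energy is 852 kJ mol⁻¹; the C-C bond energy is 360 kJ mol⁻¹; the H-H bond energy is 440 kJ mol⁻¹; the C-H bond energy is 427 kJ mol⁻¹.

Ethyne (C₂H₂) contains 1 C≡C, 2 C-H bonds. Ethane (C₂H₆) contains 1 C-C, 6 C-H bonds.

Bonds broken (reactants):
  C≡C: 1 × 852 = 852
  C-H: 2 × 427 = 854
  H-H: 2 × 440 = 880
  Σ(broken) = 2586 kJ
Bonds formed (products):
  C-C: 1 × 360 = 360
  C-H: 6 × 427 = 2562
  Σ(formed) = 2922 kJ
ΔH = Σ(broken) − Σ(formed) = 2586 − 2922 = −336 kJ

ΔH ≈ −336 kJ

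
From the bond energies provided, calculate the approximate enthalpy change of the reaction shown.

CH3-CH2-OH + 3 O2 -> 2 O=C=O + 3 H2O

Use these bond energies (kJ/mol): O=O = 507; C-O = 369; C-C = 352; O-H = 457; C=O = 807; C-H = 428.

ΔH ≈ −1131 kJ

Bonds broken (reactants):
  C-C: 1 × 352 = 352
  C-H: 5 × 428 = 2140
  C-O: 1 × 369 = 369
  O-H: 1 × 457 = 457
  O=O: 3 × 507 = 1521
  Σ(broken) = 4839 kJ
Bonds formed (products):
  C=O: 4 × 807 = 3228
  O-H: 6 × 457 = 2742
  Σ(formed) = 5970 kJ
ΔH = Σ(broken) − Σ(formed) = 4839 − 5970 = −1131 kJ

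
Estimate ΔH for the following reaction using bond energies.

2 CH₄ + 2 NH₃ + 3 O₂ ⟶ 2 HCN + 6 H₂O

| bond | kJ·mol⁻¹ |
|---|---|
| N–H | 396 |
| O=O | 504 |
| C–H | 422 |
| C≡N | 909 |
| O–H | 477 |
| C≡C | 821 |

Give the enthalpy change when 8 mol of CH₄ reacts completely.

ΔH = −4488 kJ

Bonds broken (reactants):
  C–H: 8 × 422 = 3376
  N–H: 6 × 396 = 2376
  O=O: 3 × 504 = 1512
  Σ(broken) = 7264 kJ
Bonds formed (products):
  C≡N: 2 × 909 = 1818
  C–H: 2 × 422 = 844
  O–H: 12 × 477 = 5724
  Σ(formed) = 8386 kJ
ΔH = Σ(broken) − Σ(formed) = 7264 − 8386 = −1122 kJ
For 4× the reaction as written: 4 × (−1122) = −4488 kJ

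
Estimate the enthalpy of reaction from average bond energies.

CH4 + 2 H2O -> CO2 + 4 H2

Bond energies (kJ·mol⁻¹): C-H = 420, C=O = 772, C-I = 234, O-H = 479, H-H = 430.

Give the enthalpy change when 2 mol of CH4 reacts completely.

ΔH = +664 kJ

Bonds broken (reactants):
  C-H: 4 × 420 = 1680
  O-H: 4 × 479 = 1916
  Σ(broken) = 3596 kJ
Bonds formed (products):
  C=O: 2 × 772 = 1544
  H-H: 4 × 430 = 1720
  Σ(formed) = 3264 kJ
ΔH = Σ(broken) − Σ(formed) = 3596 − 3264 = +332 kJ
For 2× the reaction as written: 2 × (+332) = +664 kJ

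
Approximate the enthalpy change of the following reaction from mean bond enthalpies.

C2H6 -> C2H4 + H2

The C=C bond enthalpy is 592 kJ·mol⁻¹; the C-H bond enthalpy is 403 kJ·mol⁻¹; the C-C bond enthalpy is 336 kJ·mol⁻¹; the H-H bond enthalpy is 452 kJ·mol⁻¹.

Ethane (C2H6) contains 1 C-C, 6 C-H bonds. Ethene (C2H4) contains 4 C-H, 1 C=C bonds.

Bonds broken (reactants):
  C-C: 1 × 336 = 336
  C-H: 6 × 403 = 2418
  Σ(broken) = 2754 kJ
Bonds formed (products):
  C-H: 4 × 403 = 1612
  C=C: 1 × 592 = 592
  H-H: 1 × 452 = 452
  Σ(formed) = 2656 kJ
ΔH = Σ(broken) − Σ(formed) = 2754 − 2656 = +98 kJ

ΔH ≈ +98 kJ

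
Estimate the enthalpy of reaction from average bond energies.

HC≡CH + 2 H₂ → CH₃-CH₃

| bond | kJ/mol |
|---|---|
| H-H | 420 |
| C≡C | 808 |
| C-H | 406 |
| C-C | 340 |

ΔH ≈ −316 kJ

Bonds broken (reactants):
  C≡C: 1 × 808 = 808
  C-H: 2 × 406 = 812
  H-H: 2 × 420 = 840
  Σ(broken) = 2460 kJ
Bonds formed (products):
  C-C: 1 × 340 = 340
  C-H: 6 × 406 = 2436
  Σ(formed) = 2776 kJ
ΔH = Σ(broken) − Σ(formed) = 2460 − 2776 = −316 kJ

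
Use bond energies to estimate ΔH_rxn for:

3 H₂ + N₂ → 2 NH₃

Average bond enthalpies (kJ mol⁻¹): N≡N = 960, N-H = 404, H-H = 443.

Bonds broken (reactants):
  H-H: 3 × 443 = 1329
  N≡N: 1 × 960 = 960
  Σ(broken) = 2289 kJ
Bonds formed (products):
  N-H: 6 × 404 = 2424
  Σ(formed) = 2424 kJ
ΔH = Σ(broken) − Σ(formed) = 2289 − 2424 = −135 kJ

ΔH ≈ −135 kJ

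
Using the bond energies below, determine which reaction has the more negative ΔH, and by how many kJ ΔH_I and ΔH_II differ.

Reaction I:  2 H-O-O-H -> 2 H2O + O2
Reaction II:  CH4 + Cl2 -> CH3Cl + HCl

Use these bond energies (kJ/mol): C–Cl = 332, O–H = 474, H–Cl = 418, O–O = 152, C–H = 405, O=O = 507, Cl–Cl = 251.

Reaction I:
  Bonds broken (reactants):
    O–H: 4 × 474 = 1896
    O–O: 2 × 152 = 304
    Σ(broken) = 2200 kJ
  Bonds formed (products):
    O–H: 4 × 474 = 1896
    O=O: 1 × 507 = 507
    Σ(formed) = 2403 kJ
  ΔH_I = 2200 − 2403 = −203 kJ
Reaction II:
  Bonds broken (reactants):
    C–H: 4 × 405 = 1620
    Cl–Cl: 1 × 251 = 251
    Σ(broken) = 1871 kJ
  Bonds formed (products):
    C–Cl: 1 × 332 = 332
    C–H: 3 × 405 = 1215
    H–Cl: 1 × 418 = 418
    Σ(formed) = 1965 kJ
  ΔH_II = 1871 − 1965 = −94 kJ
ΔH_I − ΔH_II = −109 kJ, so reaction I has the more negative ΔH; |ΔH_I − ΔH_II| = 109 kJ.

Reaction I, by 109 kJ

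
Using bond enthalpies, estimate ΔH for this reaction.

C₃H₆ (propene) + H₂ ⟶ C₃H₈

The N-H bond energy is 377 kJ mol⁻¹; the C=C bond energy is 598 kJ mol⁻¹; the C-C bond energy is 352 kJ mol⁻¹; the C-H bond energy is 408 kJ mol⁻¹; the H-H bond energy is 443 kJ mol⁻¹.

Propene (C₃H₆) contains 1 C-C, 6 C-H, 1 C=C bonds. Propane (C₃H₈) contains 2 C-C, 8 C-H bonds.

ΔH ≈ −127 kJ

Bonds broken (reactants):
  C-C: 1 × 352 = 352
  C-H: 6 × 408 = 2448
  C=C: 1 × 598 = 598
  H-H: 1 × 443 = 443
  Σ(broken) = 3841 kJ
Bonds formed (products):
  C-C: 2 × 352 = 704
  C-H: 8 × 408 = 3264
  Σ(formed) = 3968 kJ
ΔH = Σ(broken) − Σ(formed) = 3841 − 3968 = −127 kJ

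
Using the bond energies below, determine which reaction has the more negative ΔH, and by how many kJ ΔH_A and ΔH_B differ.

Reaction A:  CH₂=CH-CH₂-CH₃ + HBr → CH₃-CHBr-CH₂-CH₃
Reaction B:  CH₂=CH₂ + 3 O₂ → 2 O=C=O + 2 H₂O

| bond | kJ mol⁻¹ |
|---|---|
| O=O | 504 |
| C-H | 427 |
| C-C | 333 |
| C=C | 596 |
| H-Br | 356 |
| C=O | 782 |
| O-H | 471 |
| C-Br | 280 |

Reaction B, by 1108 kJ

Reaction A:
  Bonds broken (reactants):
    C-C: 2 × 333 = 666
    C-H: 8 × 427 = 3416
    C=C: 1 × 596 = 596
    H-Br: 1 × 356 = 356
    Σ(broken) = 5034 kJ
  Bonds formed (products):
    C-Br: 1 × 280 = 280
    C-C: 3 × 333 = 999
    C-H: 9 × 427 = 3843
    Σ(formed) = 5122 kJ
  ΔH_A = 5034 − 5122 = −88 kJ
Reaction B:
  Bonds broken (reactants):
    C-H: 4 × 427 = 1708
    C=C: 1 × 596 = 596
    O=O: 3 × 504 = 1512
    Σ(broken) = 3816 kJ
  Bonds formed (products):
    C=O: 4 × 782 = 3128
    O-H: 4 × 471 = 1884
    Σ(formed) = 5012 kJ
  ΔH_B = 3816 − 5012 = −1196 kJ
ΔH_A − ΔH_B = +1108 kJ, so reaction B has the more negative ΔH; |ΔH_A − ΔH_B| = 1108 kJ.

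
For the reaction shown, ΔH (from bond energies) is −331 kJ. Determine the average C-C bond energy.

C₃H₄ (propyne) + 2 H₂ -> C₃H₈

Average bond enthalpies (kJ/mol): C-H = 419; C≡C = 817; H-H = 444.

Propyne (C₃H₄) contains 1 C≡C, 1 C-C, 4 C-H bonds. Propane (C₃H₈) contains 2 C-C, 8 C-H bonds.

Let D be the C-C bond energy.
Σ(broken) = 1×817 + 1×D + 4×419 + 2×444 = 3381 + D
Σ(formed) = 2×D + 8×419 = 3352 + 2D
ΔH = Σ(broken) − Σ(formed) = (3381 + D) − (3352 + 2D) = +29 − D
Setting this equal to −331 kJ gives D = 360 kJ/mol.

D(C-C) ≈ 360 kJ/mol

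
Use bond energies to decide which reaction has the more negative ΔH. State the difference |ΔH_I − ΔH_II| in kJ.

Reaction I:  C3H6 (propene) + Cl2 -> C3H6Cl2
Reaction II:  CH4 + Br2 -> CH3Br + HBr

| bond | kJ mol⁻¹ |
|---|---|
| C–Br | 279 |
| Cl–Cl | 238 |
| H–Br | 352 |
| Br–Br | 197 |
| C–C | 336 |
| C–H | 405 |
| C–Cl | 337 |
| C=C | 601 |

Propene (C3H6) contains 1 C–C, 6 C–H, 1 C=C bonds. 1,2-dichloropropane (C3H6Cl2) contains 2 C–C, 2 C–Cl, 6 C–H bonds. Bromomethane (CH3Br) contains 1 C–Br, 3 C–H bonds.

Reaction I, by 142 kJ

Reaction I:
  Bonds broken (reactants):
    C–C: 1 × 336 = 336
    C–H: 6 × 405 = 2430
    C=C: 1 × 601 = 601
    Cl–Cl: 1 × 238 = 238
    Σ(broken) = 3605 kJ
  Bonds formed (products):
    C–C: 2 × 336 = 672
    C–Cl: 2 × 337 = 674
    C–H: 6 × 405 = 2430
    Σ(formed) = 3776 kJ
  ΔH_I = 3605 − 3776 = −171 kJ
Reaction II:
  Bonds broken (reactants):
    Br–Br: 1 × 197 = 197
    C–H: 4 × 405 = 1620
    Σ(broken) = 1817 kJ
  Bonds formed (products):
    C–Br: 1 × 279 = 279
    C–H: 3 × 405 = 1215
    H–Br: 1 × 352 = 352
    Σ(formed) = 1846 kJ
  ΔH_II = 1817 − 1846 = −29 kJ
ΔH_I − ΔH_II = −142 kJ, so reaction I has the more negative ΔH; |ΔH_I − ΔH_II| = 142 kJ.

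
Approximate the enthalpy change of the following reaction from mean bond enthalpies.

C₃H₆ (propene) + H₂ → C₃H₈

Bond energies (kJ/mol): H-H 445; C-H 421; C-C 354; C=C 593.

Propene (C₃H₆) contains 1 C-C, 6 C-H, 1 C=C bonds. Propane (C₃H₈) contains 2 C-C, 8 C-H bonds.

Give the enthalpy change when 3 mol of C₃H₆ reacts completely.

ΔH = −474 kJ

Bonds broken (reactants):
  C-C: 1 × 354 = 354
  C-H: 6 × 421 = 2526
  C=C: 1 × 593 = 593
  H-H: 1 × 445 = 445
  Σ(broken) = 3918 kJ
Bonds formed (products):
  C-C: 2 × 354 = 708
  C-H: 8 × 421 = 3368
  Σ(formed) = 4076 kJ
ΔH = Σ(broken) − Σ(formed) = 3918 − 4076 = −158 kJ
For 3× the reaction as written: 3 × (−158) = −474 kJ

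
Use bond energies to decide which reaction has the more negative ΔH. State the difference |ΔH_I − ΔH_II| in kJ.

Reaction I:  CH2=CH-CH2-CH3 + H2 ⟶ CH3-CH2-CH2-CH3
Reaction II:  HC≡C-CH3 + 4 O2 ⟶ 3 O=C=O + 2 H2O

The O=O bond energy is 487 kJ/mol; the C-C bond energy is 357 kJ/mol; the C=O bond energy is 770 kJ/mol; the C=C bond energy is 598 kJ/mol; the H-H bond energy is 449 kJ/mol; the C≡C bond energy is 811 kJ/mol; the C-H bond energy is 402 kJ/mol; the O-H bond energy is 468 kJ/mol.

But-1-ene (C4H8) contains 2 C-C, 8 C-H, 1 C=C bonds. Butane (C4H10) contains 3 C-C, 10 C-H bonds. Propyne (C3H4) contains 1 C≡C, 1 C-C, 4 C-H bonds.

Reaction II, by 1654 kJ

Reaction I:
  Bonds broken (reactants):
    C-C: 2 × 357 = 714
    C-H: 8 × 402 = 3216
    C=C: 1 × 598 = 598
    H-H: 1 × 449 = 449
    Σ(broken) = 4977 kJ
  Bonds formed (products):
    C-C: 3 × 357 = 1071
    C-H: 10 × 402 = 4020
    Σ(formed) = 5091 kJ
  ΔH_I = 4977 − 5091 = −114 kJ
Reaction II:
  Bonds broken (reactants):
    C≡C: 1 × 811 = 811
    C-C: 1 × 357 = 357
    C-H: 4 × 402 = 1608
    O=O: 4 × 487 = 1948
    Σ(broken) = 4724 kJ
  Bonds formed (products):
    C=O: 6 × 770 = 4620
    O-H: 4 × 468 = 1872
    Σ(formed) = 6492 kJ
  ΔH_II = 4724 − 6492 = −1768 kJ
ΔH_I − ΔH_II = +1654 kJ, so reaction II has the more negative ΔH; |ΔH_I − ΔH_II| = 1654 kJ.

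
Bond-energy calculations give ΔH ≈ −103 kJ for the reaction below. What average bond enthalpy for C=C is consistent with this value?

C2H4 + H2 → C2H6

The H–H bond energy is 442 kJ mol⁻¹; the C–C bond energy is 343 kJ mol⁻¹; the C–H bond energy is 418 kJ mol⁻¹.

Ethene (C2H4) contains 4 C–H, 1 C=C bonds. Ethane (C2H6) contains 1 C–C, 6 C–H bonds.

Let D be the C=C bond energy.
Σ(broken) = 4×418 + 1×D + 1×442 = 2114 + D
Σ(formed) = 1×343 + 6×418 = 2851
ΔH = Σ(broken) − Σ(formed) = (2114 + D) − (2851) = −737 + D
Setting this equal to −103 kJ gives D = 634 kJ/mol.

D(C=C) ≈ 634 kJ/mol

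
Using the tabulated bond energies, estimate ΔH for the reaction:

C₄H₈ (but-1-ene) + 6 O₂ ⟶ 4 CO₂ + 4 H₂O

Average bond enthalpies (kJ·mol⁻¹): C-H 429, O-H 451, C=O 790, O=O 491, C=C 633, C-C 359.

ΔH ≈ −2199 kJ

Bonds broken (reactants):
  C-C: 2 × 359 = 718
  C-H: 8 × 429 = 3432
  C=C: 1 × 633 = 633
  O=O: 6 × 491 = 2946
  Σ(broken) = 7729 kJ
Bonds formed (products):
  C=O: 8 × 790 = 6320
  O-H: 8 × 451 = 3608
  Σ(formed) = 9928 kJ
ΔH = Σ(broken) − Σ(formed) = 7729 − 9928 = −2199 kJ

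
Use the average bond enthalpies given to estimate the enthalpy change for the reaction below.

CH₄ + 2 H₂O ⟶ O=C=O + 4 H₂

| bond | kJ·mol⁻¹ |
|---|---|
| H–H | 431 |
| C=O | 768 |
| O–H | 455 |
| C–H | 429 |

Bonds broken (reactants):
  C–H: 4 × 429 = 1716
  O–H: 4 × 455 = 1820
  Σ(broken) = 3536 kJ
Bonds formed (products):
  C=O: 2 × 768 = 1536
  H–H: 4 × 431 = 1724
  Σ(formed) = 3260 kJ
ΔH = Σ(broken) − Σ(formed) = 3536 − 3260 = +276 kJ

ΔH ≈ +276 kJ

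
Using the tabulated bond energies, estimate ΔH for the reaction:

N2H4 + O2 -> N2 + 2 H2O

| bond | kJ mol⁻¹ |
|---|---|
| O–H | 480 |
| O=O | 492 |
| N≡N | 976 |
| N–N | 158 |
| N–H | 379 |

Bonds broken (reactants):
  N–H: 4 × 379 = 1516
  N–N: 1 × 158 = 158
  O=O: 1 × 492 = 492
  Σ(broken) = 2166 kJ
Bonds formed (products):
  N≡N: 1 × 976 = 976
  O–H: 4 × 480 = 1920
  Σ(formed) = 2896 kJ
ΔH = Σ(broken) − Σ(formed) = 2166 − 2896 = −730 kJ

ΔH ≈ −730 kJ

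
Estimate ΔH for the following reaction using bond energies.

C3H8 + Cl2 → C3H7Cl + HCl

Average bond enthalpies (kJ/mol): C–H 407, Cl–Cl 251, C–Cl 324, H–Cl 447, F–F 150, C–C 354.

Bonds broken (reactants):
  C–C: 2 × 354 = 708
  C–H: 8 × 407 = 3256
  Cl–Cl: 1 × 251 = 251
  Σ(broken) = 4215 kJ
Bonds formed (products):
  C–C: 2 × 354 = 708
  C–Cl: 1 × 324 = 324
  C–H: 7 × 407 = 2849
  H–Cl: 1 × 447 = 447
  Σ(formed) = 4328 kJ
ΔH = Σ(broken) − Σ(formed) = 4215 − 4328 = −113 kJ

ΔH ≈ −113 kJ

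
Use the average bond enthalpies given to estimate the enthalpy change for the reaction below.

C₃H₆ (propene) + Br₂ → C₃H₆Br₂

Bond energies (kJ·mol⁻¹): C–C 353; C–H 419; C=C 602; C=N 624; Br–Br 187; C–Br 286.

ΔH ≈ −136 kJ

Bonds broken (reactants):
  Br–Br: 1 × 187 = 187
  C–C: 1 × 353 = 353
  C–H: 6 × 419 = 2514
  C=C: 1 × 602 = 602
  Σ(broken) = 3656 kJ
Bonds formed (products):
  C–Br: 2 × 286 = 572
  C–C: 2 × 353 = 706
  C–H: 6 × 419 = 2514
  Σ(formed) = 3792 kJ
ΔH = Σ(broken) − Σ(formed) = 3656 − 3792 = −136 kJ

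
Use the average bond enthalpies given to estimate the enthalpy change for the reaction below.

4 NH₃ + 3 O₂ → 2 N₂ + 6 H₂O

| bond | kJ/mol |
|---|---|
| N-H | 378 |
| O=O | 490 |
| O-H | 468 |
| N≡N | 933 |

Bonds broken (reactants):
  N-H: 12 × 378 = 4536
  O=O: 3 × 490 = 1470
  Σ(broken) = 6006 kJ
Bonds formed (products):
  N≡N: 2 × 933 = 1866
  O-H: 12 × 468 = 5616
  Σ(formed) = 7482 kJ
ΔH = Σ(broken) − Σ(formed) = 6006 − 7482 = −1476 kJ

ΔH ≈ −1476 kJ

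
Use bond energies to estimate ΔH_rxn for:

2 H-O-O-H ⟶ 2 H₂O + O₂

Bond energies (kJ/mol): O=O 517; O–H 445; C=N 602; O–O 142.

Bonds broken (reactants):
  O–H: 4 × 445 = 1780
  O–O: 2 × 142 = 284
  Σ(broken) = 2064 kJ
Bonds formed (products):
  O–H: 4 × 445 = 1780
  O=O: 1 × 517 = 517
  Σ(formed) = 2297 kJ
ΔH = Σ(broken) − Σ(formed) = 2064 − 2297 = −233 kJ

ΔH ≈ −233 kJ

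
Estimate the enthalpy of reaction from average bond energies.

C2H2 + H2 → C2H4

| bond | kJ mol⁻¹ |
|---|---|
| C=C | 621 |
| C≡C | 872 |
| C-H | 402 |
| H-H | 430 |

ΔH ≈ −123 kJ

Bonds broken (reactants):
  C≡C: 1 × 872 = 872
  C-H: 2 × 402 = 804
  H-H: 1 × 430 = 430
  Σ(broken) = 2106 kJ
Bonds formed (products):
  C-H: 4 × 402 = 1608
  C=C: 1 × 621 = 621
  Σ(formed) = 2229 kJ
ΔH = Σ(broken) − Σ(formed) = 2106 − 2229 = −123 kJ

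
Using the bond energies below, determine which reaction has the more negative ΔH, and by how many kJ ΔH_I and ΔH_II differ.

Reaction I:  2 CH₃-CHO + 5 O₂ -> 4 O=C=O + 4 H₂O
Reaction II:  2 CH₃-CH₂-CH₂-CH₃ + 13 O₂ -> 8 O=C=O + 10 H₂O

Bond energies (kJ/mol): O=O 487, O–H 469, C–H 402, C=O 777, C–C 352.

Reaction I:
  Bonds broken (reactants):
    C–C: 2 × 352 = 704
    C–H: 8 × 402 = 3216
    C=O: 2 × 777 = 1554
    O=O: 5 × 487 = 2435
    Σ(broken) = 7909 kJ
  Bonds formed (products):
    C=O: 8 × 777 = 6216
    O–H: 8 × 469 = 3752
    Σ(formed) = 9968 kJ
  ΔH_I = 7909 − 9968 = −2059 kJ
Reaction II:
  Bonds broken (reactants):
    C–C: 6 × 352 = 2112
    C–H: 20 × 402 = 8040
    O=O: 13 × 487 = 6331
    Σ(broken) = 16483 kJ
  Bonds formed (products):
    C=O: 16 × 777 = 12432
    O–H: 20 × 469 = 9380
    Σ(formed) = 21812 kJ
  ΔH_II = 16483 − 21812 = −5329 kJ
ΔH_I − ΔH_II = +3270 kJ, so reaction II has the more negative ΔH; |ΔH_I − ΔH_II| = 3270 kJ.

Reaction II, by 3270 kJ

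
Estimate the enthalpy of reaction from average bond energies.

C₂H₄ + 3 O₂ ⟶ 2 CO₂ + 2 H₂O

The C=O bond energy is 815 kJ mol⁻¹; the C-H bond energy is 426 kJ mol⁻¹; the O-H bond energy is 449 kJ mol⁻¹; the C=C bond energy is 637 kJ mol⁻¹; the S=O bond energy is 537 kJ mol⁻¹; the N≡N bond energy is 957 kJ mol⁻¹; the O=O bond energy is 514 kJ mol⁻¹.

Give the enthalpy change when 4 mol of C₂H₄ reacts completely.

ΔH = −4692 kJ

Bonds broken (reactants):
  C-H: 4 × 426 = 1704
  C=C: 1 × 637 = 637
  O=O: 3 × 514 = 1542
  Σ(broken) = 3883 kJ
Bonds formed (products):
  C=O: 4 × 815 = 3260
  O-H: 4 × 449 = 1796
  Σ(formed) = 5056 kJ
ΔH = Σ(broken) − Σ(formed) = 3883 − 5056 = −1173 kJ
For 4× the reaction as written: 4 × (−1173) = −4692 kJ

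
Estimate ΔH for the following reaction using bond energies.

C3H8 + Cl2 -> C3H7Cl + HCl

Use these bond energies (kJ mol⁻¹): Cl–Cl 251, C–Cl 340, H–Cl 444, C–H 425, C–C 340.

Bonds broken (reactants):
  C–C: 2 × 340 = 680
  C–H: 8 × 425 = 3400
  Cl–Cl: 1 × 251 = 251
  Σ(broken) = 4331 kJ
Bonds formed (products):
  C–C: 2 × 340 = 680
  C–Cl: 1 × 340 = 340
  C–H: 7 × 425 = 2975
  H–Cl: 1 × 444 = 444
  Σ(formed) = 4439 kJ
ΔH = Σ(broken) − Σ(formed) = 4331 − 4439 = −108 kJ

ΔH ≈ −108 kJ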